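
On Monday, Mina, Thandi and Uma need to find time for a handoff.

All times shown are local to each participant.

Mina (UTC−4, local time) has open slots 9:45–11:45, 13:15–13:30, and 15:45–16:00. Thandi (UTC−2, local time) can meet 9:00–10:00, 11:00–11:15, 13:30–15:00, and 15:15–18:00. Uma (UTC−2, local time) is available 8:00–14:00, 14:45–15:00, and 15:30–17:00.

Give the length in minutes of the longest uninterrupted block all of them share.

15 minutes

Mina → UTC: 13:45–15:45, 17:15–17:30, 19:45–20:00.
Thandi → UTC: 11:00–12:00, 13:00–13:15, 15:30–17:00, 17:15–20:00.
Uma → UTC: 10:00–16:00, 16:45–17:00, 17:30–19:00.
Mina ∩ Thandi: 15:30–15:45, 17:15–17:30, 19:45–20:00.
Mina ∩ Thandi ∩ Uma: 15:30–15:45.
Single common window of 15 minutes.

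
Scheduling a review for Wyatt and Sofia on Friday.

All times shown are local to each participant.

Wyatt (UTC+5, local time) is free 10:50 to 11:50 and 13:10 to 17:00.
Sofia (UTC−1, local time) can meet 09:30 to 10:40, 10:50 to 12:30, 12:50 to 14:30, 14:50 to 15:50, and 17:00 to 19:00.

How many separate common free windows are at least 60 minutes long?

Wyatt → UTC: 05:50–06:50, 08:10–12:00.
Sofia → UTC: 10:30–11:40, 11:50–13:30, 13:50–15:30, 15:50–16:50, 18:00–20:00.
Wyatt ∩ Sofia: 10:30–11:40, 11:50–12:00.
Windows ≥ 60 min: 10:30–11:40.
That's 1 window.

1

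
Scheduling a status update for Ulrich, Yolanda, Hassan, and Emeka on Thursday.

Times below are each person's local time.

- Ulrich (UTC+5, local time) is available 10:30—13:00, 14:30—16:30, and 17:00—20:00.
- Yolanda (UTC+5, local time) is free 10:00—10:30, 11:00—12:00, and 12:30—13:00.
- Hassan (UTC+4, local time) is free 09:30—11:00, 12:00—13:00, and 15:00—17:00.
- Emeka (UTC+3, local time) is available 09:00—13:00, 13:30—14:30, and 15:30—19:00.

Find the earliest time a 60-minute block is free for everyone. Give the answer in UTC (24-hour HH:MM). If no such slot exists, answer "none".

Ulrich → UTC: 05:30–08:00, 09:30–11:30, 12:00–15:00.
Yolanda → UTC: 05:00–05:30, 06:00–07:00, 07:30–08:00.
Hassan → UTC: 05:30–07:00, 08:00–09:00, 11:00–13:00.
Emeka → UTC: 06:00–10:00, 10:30–11:30, 12:30–16:00.
Ulrich ∩ Yolanda: 06:00–07:00, 07:30–08:00.
Ulrich ∩ Yolanda ∩ Hassan: 06:00–07:00.
Ulrich ∩ Yolanda ∩ Hassan ∩ Emeka: 06:00–07:00.
Windows ≥ 60 min: 06:00–07:00.
Earliest such window starts at 06:00.

06:00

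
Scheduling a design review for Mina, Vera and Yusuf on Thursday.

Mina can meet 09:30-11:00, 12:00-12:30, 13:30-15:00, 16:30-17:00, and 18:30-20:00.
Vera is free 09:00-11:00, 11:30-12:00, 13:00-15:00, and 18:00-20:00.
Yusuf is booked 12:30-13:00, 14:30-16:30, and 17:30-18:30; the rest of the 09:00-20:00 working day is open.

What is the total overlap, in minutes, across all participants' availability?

Yusuf free within 09:00–20:00: 09:00–12:30, 13:00–14:30, 16:30–17:30, 18:30–20:00.
Mina ∩ Vera: 09:30–11:00, 13:30–15:00, 18:30–20:00.
Mina ∩ Vera ∩ Yusuf: 09:30–11:00, 13:30–14:30, 18:30–20:00.
Total common minutes: 90 + 60 + 90 = 240.

240 minutes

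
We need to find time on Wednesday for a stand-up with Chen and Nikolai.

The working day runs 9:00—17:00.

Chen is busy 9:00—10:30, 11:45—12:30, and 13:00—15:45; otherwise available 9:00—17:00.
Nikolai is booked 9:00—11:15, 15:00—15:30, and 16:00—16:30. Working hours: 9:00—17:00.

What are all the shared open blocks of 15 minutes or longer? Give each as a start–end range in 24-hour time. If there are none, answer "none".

Chen free within 09:00–17:00: 10:30–11:45, 12:30–13:00, 15:45–17:00.
Nikolai free within 09:00–17:00: 11:15–15:00, 15:30–16:00, 16:30–17:00.
Chen ∩ Nikolai: 11:15–11:45, 12:30–13:00, 15:45–16:00, 16:30–17:00.
Windows ≥ 15 min: 11:15–11:45, 12:30–13:00, 15:45–16:00, 16:30–17:00.

11:15–11:45, 12:30–13:00, 15:45–16:00, 16:30–17:00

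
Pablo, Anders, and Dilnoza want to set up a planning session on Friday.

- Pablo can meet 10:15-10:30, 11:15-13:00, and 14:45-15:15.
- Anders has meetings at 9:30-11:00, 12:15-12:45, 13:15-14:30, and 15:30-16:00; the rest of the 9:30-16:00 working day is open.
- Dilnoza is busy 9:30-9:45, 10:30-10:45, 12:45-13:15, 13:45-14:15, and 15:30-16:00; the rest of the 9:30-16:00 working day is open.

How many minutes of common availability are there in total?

Anders free within 09:30–16:00: 11:00–12:15, 12:45–13:15, 14:30–15:30.
Dilnoza free within 09:30–16:00: 09:45–10:30, 10:45–12:45, 13:15–13:45, 14:15–15:30.
Pablo ∩ Anders: 11:15–12:15, 12:45–13:00, 14:45–15:15.
Pablo ∩ Anders ∩ Dilnoza: 11:15–12:15, 14:45–15:15.
Total common minutes: 60 + 30 = 90.

90 minutes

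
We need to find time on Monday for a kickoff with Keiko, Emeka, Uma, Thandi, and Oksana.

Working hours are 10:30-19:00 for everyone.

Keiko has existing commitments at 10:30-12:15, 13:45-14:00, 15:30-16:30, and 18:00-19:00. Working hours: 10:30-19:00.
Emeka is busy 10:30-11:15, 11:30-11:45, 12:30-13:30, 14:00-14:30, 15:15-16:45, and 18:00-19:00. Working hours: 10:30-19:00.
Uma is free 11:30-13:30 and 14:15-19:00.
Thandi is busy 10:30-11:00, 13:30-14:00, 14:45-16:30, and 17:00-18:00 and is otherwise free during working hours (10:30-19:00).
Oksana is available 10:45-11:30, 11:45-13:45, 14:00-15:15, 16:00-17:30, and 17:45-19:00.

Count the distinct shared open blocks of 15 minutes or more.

3

Keiko free within 10:30–19:00: 12:15–13:45, 14:00–15:30, 16:30–18:00.
Emeka free within 10:30–19:00: 11:15–11:30, 11:45–12:30, 13:30–14:00, 14:30–15:15, 16:45–18:00.
Thandi free within 10:30–19:00: 11:00–13:30, 14:00–14:45, 16:30–17:00, 18:00–19:00.
Keiko ∩ Emeka: 12:15–12:30, 13:30–13:45, 14:30–15:15, 16:45–18:00.
Keiko ∩ Emeka ∩ Uma: 12:15–12:30, 14:30–15:15, 16:45–18:00.
Keiko ∩ Emeka ∩ Uma ∩ Thandi: 12:15–12:30, 14:30–14:45, 16:45–17:00.
Keiko ∩ Emeka ∩ Uma ∩ Thandi ∩ Oksana: 12:15–12:30, 14:30–14:45, 16:45–17:00.
Windows ≥ 15 min: 12:15–12:30, 14:30–14:45, 16:45–17:00.
That's 3 windows.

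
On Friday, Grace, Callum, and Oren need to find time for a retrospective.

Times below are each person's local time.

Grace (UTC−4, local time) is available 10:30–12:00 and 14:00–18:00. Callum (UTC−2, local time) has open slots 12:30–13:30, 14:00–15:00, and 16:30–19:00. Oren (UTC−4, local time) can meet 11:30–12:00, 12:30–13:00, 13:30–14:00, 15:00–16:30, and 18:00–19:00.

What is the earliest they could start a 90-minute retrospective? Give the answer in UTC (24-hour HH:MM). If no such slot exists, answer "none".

19:00

Grace → UTC: 14:30–16:00, 18:00–22:00.
Callum → UTC: 14:30–15:30, 16:00–17:00, 18:30–21:00.
Oren → UTC: 15:30–16:00, 16:30–17:00, 17:30–18:00, 19:00–20:30, 22:00–23:00.
Grace ∩ Callum: 14:30–15:30, 18:30–21:00.
Grace ∩ Callum ∩ Oren: 19:00–20:30.
Windows ≥ 90 min: 19:00–20:30.
Earliest such window starts at 19:00.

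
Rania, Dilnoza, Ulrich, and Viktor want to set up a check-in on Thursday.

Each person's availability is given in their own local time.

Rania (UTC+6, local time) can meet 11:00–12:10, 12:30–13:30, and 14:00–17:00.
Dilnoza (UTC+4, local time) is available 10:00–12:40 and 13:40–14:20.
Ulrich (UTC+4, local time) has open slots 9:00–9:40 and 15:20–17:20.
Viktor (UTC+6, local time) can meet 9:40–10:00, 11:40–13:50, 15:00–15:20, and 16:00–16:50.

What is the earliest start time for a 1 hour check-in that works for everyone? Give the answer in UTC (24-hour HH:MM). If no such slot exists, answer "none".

Rania → UTC: 05:00–06:10, 06:30–07:30, 08:00–11:00.
Dilnoza → UTC: 06:00–08:40, 09:40–10:20.
Ulrich → UTC: 05:00–05:40, 11:20–13:20.
Viktor → UTC: 03:40–04:00, 05:40–07:50, 09:00–09:20, 10:00–10:50.
Rania ∩ Dilnoza: 06:00–06:10, 06:30–07:30, 08:00–08:40, 09:40–10:20.
Rania ∩ Dilnoza ∩ Ulrich: (none).
Rania ∩ Dilnoza ∩ Ulrich ∩ Viktor: (none).
Windows ≥ 60 min: (none).

none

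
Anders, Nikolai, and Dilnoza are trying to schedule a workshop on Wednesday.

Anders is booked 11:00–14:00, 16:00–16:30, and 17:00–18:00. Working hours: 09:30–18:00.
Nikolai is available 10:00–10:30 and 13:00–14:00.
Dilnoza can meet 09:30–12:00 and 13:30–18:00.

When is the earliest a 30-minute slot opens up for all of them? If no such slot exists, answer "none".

Anders free within 09:30–18:00: 09:30–11:00, 14:00–16:00, 16:30–17:00.
Anders ∩ Nikolai: 10:00–10:30.
Anders ∩ Nikolai ∩ Dilnoza: 10:00–10:30.
Windows ≥ 30 min: 10:00–10:30.
Earliest such window starts at 10:00.

10:00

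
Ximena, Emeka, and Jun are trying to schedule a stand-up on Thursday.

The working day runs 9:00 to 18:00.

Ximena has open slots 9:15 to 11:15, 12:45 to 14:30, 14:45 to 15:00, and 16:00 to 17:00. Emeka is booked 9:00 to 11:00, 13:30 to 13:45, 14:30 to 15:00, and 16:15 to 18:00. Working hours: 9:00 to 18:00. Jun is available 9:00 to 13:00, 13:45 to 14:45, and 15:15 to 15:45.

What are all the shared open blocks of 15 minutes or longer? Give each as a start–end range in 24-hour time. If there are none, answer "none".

11:00–11:15, 12:45–13:00, 13:45–14:30

Emeka free within 09:00–18:00: 11:00–13:30, 13:45–14:30, 15:00–16:15.
Ximena ∩ Emeka: 11:00–11:15, 12:45–13:30, 13:45–14:30, 16:00–16:15.
Ximena ∩ Emeka ∩ Jun: 11:00–11:15, 12:45–13:00, 13:45–14:30.
Windows ≥ 15 min: 11:00–11:15, 12:45–13:00, 13:45–14:30.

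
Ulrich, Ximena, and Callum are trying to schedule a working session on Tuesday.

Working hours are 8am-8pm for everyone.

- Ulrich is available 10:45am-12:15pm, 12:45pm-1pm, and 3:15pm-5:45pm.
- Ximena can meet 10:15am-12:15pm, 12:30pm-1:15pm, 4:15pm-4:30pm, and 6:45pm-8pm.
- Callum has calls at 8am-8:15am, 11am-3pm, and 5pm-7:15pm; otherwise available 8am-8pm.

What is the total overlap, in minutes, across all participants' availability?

Callum free within 08:00–20:00: 08:15–11:00, 15:00–17:00, 19:15–20:00.
Ulrich ∩ Ximena: 10:45–12:15, 12:45–13:00, 16:15–16:30.
Ulrich ∩ Ximena ∩ Callum: 10:45–11:00, 16:15–16:30.
Total common minutes: 15 + 15 = 30.

30 minutes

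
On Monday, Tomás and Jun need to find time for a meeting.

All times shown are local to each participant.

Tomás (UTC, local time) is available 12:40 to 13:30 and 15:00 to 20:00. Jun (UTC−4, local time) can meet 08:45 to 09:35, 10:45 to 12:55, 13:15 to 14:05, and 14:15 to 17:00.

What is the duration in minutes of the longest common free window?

Tomás → UTC: 12:40–13:30, 15:00–20:00.
Jun → UTC: 12:45–13:35, 14:45–16:55, 17:15–18:05, 18:15–21:00.
Tomás ∩ Jun: 12:45–13:30, 15:00–16:55, 17:15–18:05, 18:15–20:00.
Common window lengths: 45, 115, 50, 105 min; longest is 115.

115 minutes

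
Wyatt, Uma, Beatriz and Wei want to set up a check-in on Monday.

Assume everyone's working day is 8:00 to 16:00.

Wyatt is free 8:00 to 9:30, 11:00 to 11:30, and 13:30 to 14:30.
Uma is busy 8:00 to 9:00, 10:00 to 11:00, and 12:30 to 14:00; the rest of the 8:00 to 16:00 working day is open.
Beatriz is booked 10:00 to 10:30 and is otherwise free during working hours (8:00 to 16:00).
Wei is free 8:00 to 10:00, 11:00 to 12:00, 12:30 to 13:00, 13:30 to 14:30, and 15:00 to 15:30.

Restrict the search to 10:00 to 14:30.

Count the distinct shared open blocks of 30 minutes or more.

Uma free within 08:00–16:00: 09:00–10:00, 11:00–12:30, 14:00–16:00.
Beatriz free within 08:00–16:00: 08:00–10:00, 10:30–16:00.
Wyatt ∩ Uma: 09:00–09:30, 11:00–11:30, 14:00–14:30.
Wyatt ∩ Uma ∩ Beatriz: 09:00–09:30, 11:00–11:30, 14:00–14:30.
Wyatt ∩ Uma ∩ Beatriz ∩ Wei: 09:00–09:30, 11:00–11:30, 14:00–14:30.
Restricted to 10:00–14:30: 11:00–11:30, 14:00–14:30.
Windows ≥ 30 min: 11:00–11:30, 14:00–14:30.
That's 2 windows.

2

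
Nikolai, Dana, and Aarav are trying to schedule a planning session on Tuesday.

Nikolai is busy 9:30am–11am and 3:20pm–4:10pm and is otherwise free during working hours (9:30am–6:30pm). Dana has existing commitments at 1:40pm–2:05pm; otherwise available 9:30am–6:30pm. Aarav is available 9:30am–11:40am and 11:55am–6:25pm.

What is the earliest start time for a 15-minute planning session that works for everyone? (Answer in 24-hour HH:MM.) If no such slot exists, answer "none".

Nikolai free within 09:30–18:30: 11:00–15:20, 16:10–18:30.
Dana free within 09:30–18:30: 09:30–13:40, 14:05–18:30.
Nikolai ∩ Dana: 11:00–13:40, 14:05–15:20, 16:10–18:30.
Nikolai ∩ Dana ∩ Aarav: 11:00–11:40, 11:55–13:40, 14:05–15:20, 16:10–18:25.
Windows ≥ 15 min: 11:00–11:40, 11:55–13:40, 14:05–15:20, 16:10–18:25.
Earliest such window starts at 11:00.

11:00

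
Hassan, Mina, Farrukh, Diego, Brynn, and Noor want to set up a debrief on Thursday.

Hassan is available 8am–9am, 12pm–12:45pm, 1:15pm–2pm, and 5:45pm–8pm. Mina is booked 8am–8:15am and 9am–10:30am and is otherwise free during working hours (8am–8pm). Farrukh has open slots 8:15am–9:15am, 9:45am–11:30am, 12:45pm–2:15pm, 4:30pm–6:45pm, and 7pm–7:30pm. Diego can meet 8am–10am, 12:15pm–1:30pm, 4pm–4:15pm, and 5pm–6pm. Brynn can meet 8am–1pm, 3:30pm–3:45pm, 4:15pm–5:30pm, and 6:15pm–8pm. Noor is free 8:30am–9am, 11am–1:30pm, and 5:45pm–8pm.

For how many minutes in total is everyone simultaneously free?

Mina free within 08:00–20:00: 08:15–09:00, 10:30–20:00.
Hassan ∩ Mina: 08:15–09:00, 12:00–12:45, 13:15–14:00, 17:45–20:00.
Hassan ∩ Mina ∩ Farrukh: 08:15–09:00, 13:15–14:00, 17:45–18:45, 19:00–19:30.
Hassan ∩ Mina ∩ Farrukh ∩ Diego: 08:15–09:00, 13:15–13:30, 17:45–18:00.
Hassan ∩ Mina ∩ Farrukh ∩ Diego ∩ Brynn: 08:15–09:00.
Hassan ∩ Mina ∩ Farrukh ∩ Diego ∩ Brynn ∩ Noor: 08:30–09:00.
Total common minutes: 30.

30 minutes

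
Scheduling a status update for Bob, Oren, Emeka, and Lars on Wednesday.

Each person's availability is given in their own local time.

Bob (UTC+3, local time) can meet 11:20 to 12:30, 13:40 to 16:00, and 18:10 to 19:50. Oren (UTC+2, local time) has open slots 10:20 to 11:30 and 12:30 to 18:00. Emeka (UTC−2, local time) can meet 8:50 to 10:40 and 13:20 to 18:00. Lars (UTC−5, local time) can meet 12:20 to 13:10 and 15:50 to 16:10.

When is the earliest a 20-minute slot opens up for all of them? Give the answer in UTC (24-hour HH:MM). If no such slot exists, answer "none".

none

Bob → UTC: 08:20–09:30, 10:40–13:00, 15:10–16:50.
Oren → UTC: 08:20–09:30, 10:30–16:00.
Emeka → UTC: 10:50–12:40, 15:20–20:00.
Lars → UTC: 17:20–18:10, 20:50–21:10.
Bob ∩ Oren: 08:20–09:30, 10:40–13:00, 15:10–16:00.
Bob ∩ Oren ∩ Emeka: 10:50–12:40, 15:20–16:00.
Bob ∩ Oren ∩ Emeka ∩ Lars: (none).
Windows ≥ 20 min: (none).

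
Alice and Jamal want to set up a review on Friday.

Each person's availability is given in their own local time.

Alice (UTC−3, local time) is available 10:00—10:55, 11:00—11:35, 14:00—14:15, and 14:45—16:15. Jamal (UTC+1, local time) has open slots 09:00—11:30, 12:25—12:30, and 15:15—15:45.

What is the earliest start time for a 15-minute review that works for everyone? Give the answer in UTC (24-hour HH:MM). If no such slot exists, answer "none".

Alice → UTC: 13:00–13:55, 14:00–14:35, 17:00–17:15, 17:45–19:15.
Jamal → UTC: 08:00–10:30, 11:25–11:30, 14:15–14:45.
Alice ∩ Jamal: 14:15–14:35.
Windows ≥ 15 min: 14:15–14:35.
Earliest such window starts at 14:15.

14:15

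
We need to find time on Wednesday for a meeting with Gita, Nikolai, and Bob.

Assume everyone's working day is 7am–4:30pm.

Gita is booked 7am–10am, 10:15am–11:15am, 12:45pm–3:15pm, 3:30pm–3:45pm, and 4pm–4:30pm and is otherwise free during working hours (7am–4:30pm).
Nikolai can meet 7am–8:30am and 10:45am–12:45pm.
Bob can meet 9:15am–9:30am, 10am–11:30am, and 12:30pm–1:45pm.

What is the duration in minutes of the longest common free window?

Gita free within 07:00–16:30: 10:00–10:15, 11:15–12:45, 15:15–15:30, 15:45–16:00.
Gita ∩ Nikolai: 11:15–12:45.
Gita ∩ Nikolai ∩ Bob: 11:15–11:30, 12:30–12:45.
Common window lengths: 15, 15 min; longest is 15.

15 minutes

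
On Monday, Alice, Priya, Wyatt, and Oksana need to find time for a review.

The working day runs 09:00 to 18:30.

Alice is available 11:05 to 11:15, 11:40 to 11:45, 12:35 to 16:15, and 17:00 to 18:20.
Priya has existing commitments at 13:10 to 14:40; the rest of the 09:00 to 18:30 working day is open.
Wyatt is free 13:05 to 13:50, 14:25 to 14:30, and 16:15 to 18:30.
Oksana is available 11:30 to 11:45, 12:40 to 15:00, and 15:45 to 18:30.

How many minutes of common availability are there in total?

85 minutes

Priya free within 09:00–18:30: 09:00–13:10, 14:40–18:30.
Alice ∩ Priya: 11:05–11:15, 11:40–11:45, 12:35–13:10, 14:40–16:15, 17:00–18:20.
Alice ∩ Priya ∩ Wyatt: 13:05–13:10, 17:00–18:20.
Alice ∩ Priya ∩ Wyatt ∩ Oksana: 13:05–13:10, 17:00–18:20.
Total common minutes: 5 + 80 = 85.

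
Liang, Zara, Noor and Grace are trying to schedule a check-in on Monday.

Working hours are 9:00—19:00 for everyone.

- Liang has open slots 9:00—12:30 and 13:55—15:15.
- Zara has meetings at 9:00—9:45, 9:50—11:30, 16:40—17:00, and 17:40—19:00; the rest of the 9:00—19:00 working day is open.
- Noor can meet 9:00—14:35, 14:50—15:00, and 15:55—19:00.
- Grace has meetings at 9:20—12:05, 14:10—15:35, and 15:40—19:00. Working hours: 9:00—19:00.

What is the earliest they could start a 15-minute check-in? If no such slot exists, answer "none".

12:05

Zara free within 09:00–19:00: 09:45–09:50, 11:30–16:40, 17:00–17:40.
Grace free within 09:00–19:00: 09:00–09:20, 12:05–14:10, 15:35–15:40.
Liang ∩ Zara: 09:45–09:50, 11:30–12:30, 13:55–15:15.
Liang ∩ Zara ∩ Noor: 09:45–09:50, 11:30–12:30, 13:55–14:35, 14:50–15:00.
Liang ∩ Zara ∩ Noor ∩ Grace: 12:05–12:30, 13:55–14:10.
Windows ≥ 15 min: 12:05–12:30, 13:55–14:10.
Earliest such window starts at 12:05.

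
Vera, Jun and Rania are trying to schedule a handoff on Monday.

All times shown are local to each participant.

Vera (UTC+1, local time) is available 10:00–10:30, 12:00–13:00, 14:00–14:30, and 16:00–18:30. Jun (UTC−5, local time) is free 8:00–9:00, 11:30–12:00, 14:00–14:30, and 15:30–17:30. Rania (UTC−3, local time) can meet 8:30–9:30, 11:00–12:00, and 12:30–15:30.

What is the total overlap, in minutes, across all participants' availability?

30 minutes

Vera → UTC: 09:00–09:30, 11:00–12:00, 13:00–13:30, 15:00–17:30.
Jun → UTC: 13:00–14:00, 16:30–17:00, 19:00–19:30, 20:30–22:30.
Rania → UTC: 11:30–12:30, 14:00–15:00, 15:30–18:30.
Vera ∩ Jun: 13:00–13:30, 16:30–17:00.
Vera ∩ Jun ∩ Rania: 16:30–17:00.
Total common minutes: 30.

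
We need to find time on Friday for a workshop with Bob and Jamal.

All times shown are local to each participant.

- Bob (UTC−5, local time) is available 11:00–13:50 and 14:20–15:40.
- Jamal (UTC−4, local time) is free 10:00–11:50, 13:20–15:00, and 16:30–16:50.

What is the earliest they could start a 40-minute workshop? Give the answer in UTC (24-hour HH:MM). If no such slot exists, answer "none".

Bob → UTC: 16:00–18:50, 19:20–20:40.
Jamal → UTC: 14:00–15:50, 17:20–19:00, 20:30–20:50.
Bob ∩ Jamal: 17:20–18:50, 20:30–20:40.
Windows ≥ 40 min: 17:20–18:50.
Earliest such window starts at 17:20.

17:20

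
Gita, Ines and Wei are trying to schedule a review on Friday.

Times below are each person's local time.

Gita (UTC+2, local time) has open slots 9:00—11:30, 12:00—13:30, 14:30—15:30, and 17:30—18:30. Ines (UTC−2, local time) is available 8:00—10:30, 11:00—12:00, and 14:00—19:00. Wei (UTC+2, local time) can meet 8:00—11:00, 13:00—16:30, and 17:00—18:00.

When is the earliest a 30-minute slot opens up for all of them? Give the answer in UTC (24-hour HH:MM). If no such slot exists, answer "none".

11:00

Gita → UTC: 07:00–09:30, 10:00–11:30, 12:30–13:30, 15:30–16:30.
Ines → UTC: 10:00–12:30, 13:00–14:00, 16:00–21:00.
Wei → UTC: 06:00–09:00, 11:00–14:30, 15:00–16:00.
Gita ∩ Ines: 10:00–11:30, 13:00–13:30, 16:00–16:30.
Gita ∩ Ines ∩ Wei: 11:00–11:30, 13:00–13:30.
Windows ≥ 30 min: 11:00–11:30, 13:00–13:30.
Earliest such window starts at 11:00.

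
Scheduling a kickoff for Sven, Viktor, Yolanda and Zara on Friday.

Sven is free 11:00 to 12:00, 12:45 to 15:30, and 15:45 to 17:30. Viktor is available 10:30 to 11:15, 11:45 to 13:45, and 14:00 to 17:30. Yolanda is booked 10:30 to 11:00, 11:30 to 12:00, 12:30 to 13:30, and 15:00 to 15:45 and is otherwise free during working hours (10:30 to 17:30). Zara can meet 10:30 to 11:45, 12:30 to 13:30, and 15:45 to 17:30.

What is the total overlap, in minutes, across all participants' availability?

Yolanda free within 10:30–17:30: 11:00–11:30, 12:00–12:30, 13:30–15:00, 15:45–17:30.
Sven ∩ Viktor: 11:00–11:15, 11:45–12:00, 12:45–13:45, 14:00–15:30, 15:45–17:30.
Sven ∩ Viktor ∩ Yolanda: 11:00–11:15, 13:30–13:45, 14:00–15:00, 15:45–17:30.
Sven ∩ Viktor ∩ Yolanda ∩ Zara: 11:00–11:15, 15:45–17:30.
Total common minutes: 15 + 105 = 120.

120 minutes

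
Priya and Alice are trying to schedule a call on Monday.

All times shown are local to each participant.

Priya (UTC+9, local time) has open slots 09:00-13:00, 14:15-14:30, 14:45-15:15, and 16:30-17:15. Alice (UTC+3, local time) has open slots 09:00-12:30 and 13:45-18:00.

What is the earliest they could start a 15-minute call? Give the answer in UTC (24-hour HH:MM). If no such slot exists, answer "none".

Priya → UTC: 00:00–04:00, 05:15–05:30, 05:45–06:15, 07:30–08:15.
Alice → UTC: 06:00–09:30, 10:45–15:00.
Priya ∩ Alice: 06:00–06:15, 07:30–08:15.
Windows ≥ 15 min: 06:00–06:15, 07:30–08:15.
Earliest such window starts at 06:00.

06:00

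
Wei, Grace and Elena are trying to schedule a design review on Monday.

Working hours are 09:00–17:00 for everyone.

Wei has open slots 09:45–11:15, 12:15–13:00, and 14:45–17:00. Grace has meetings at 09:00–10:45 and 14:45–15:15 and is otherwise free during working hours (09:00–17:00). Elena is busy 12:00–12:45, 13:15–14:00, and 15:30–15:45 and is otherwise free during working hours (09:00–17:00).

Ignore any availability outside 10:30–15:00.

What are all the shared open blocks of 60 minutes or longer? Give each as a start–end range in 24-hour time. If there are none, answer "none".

Grace free within 09:00–17:00: 10:45–14:45, 15:15–17:00.
Elena free within 09:00–17:00: 09:00–12:00, 12:45–13:15, 14:00–15:30, 15:45–17:00.
Wei ∩ Grace: 10:45–11:15, 12:15–13:00, 15:15–17:00.
Wei ∩ Grace ∩ Elena: 10:45–11:15, 12:45–13:00, 15:15–15:30, 15:45–17:00.
Restricted to 10:30–15:00: 10:45–11:15, 12:45–13:00.
Windows ≥ 60 min: (none).

none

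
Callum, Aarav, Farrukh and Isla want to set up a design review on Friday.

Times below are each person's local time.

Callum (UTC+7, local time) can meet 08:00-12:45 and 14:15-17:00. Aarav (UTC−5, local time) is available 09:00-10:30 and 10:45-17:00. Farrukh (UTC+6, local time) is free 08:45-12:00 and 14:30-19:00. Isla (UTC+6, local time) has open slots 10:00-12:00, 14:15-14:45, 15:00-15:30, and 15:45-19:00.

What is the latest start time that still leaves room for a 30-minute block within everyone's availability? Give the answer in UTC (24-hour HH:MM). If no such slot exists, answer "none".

none

Callum → UTC: 01:00–05:45, 07:15–10:00.
Aarav → UTC: 14:00–15:30, 15:45–22:00.
Farrukh → UTC: 02:45–06:00, 08:30–13:00.
Isla → UTC: 04:00–06:00, 08:15–08:45, 09:00–09:30, 09:45–13:00.
Callum ∩ Aarav: (none).
Callum ∩ Aarav ∩ Farrukh: (none).
Callum ∩ Aarav ∩ Farrukh ∩ Isla: (none).
Windows ≥ 30 min: (none).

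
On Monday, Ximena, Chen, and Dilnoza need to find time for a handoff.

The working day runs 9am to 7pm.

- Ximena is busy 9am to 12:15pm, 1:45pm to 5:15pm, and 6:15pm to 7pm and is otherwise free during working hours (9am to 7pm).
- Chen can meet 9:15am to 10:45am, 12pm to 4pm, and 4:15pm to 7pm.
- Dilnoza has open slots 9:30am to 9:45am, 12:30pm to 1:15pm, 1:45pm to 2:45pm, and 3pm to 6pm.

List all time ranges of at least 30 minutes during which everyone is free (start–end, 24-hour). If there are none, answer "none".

Ximena free within 09:00–19:00: 12:15–13:45, 17:15–18:15.
Ximena ∩ Chen: 12:15–13:45, 17:15–18:15.
Ximena ∩ Chen ∩ Dilnoza: 12:30–13:15, 17:15–18:00.
Windows ≥ 30 min: 12:30–13:15, 17:15–18:00.

12:30–13:15, 17:15–18:00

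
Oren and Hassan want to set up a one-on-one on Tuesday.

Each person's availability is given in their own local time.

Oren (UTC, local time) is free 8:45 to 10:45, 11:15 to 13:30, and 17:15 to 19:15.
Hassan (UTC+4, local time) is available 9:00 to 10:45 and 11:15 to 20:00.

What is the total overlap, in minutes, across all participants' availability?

255 minutes

Oren → UTC: 08:45–10:45, 11:15–13:30, 17:15–19:15.
Hassan → UTC: 05:00–06:45, 07:15–16:00.
Oren ∩ Hassan: 08:45–10:45, 11:15–13:30.
Total common minutes: 120 + 135 = 255.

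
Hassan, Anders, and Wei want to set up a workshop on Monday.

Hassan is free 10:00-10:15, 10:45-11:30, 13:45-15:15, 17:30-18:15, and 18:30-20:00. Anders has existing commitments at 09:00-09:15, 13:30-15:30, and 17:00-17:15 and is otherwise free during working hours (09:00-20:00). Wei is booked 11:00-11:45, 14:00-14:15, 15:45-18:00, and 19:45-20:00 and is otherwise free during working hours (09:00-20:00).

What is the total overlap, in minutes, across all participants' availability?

Anders free within 09:00–20:00: 09:15–13:30, 15:30–17:00, 17:15–20:00.
Wei free within 09:00–20:00: 09:00–11:00, 11:45–14:00, 14:15–15:45, 18:00–19:45.
Hassan ∩ Anders: 10:00–10:15, 10:45–11:30, 17:30–18:15, 18:30–20:00.
Hassan ∩ Anders ∩ Wei: 10:00–10:15, 10:45–11:00, 18:00–18:15, 18:30–19:45.
Total common minutes: 15 + 15 + 15 + 75 = 120.

120 minutes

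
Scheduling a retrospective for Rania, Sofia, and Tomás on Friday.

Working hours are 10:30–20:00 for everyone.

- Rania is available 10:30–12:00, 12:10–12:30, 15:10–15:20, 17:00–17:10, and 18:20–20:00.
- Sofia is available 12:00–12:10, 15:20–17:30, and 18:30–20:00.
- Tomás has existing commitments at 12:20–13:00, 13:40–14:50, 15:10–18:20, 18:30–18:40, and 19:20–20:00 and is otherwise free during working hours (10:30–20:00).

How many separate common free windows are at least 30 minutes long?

Tomás free within 10:30–20:00: 10:30–12:20, 13:00–13:40, 14:50–15:10, 18:20–18:30, 18:40–19:20.
Rania ∩ Sofia: 17:00–17:10, 18:30–20:00.
Rania ∩ Sofia ∩ Tomás: 18:40–19:20.
Windows ≥ 30 min: 18:40–19:20.
That's 1 window.

1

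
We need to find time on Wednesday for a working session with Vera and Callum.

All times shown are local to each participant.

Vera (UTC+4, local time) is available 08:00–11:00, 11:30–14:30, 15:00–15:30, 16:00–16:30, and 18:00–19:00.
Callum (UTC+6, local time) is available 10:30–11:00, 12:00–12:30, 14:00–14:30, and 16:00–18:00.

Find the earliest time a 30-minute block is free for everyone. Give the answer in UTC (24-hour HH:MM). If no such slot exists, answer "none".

04:30

Vera → UTC: 04:00–07:00, 07:30–10:30, 11:00–11:30, 12:00–12:30, 14:00–15:00.
Callum → UTC: 04:30–05:00, 06:00–06:30, 08:00–08:30, 10:00–12:00.
Vera ∩ Callum: 04:30–05:00, 06:00–06:30, 08:00–08:30, 10:00–10:30, 11:00–11:30.
Windows ≥ 30 min: 04:30–05:00, 06:00–06:30, 08:00–08:30, 10:00–10:30, 11:00–11:30.
Earliest such window starts at 04:30.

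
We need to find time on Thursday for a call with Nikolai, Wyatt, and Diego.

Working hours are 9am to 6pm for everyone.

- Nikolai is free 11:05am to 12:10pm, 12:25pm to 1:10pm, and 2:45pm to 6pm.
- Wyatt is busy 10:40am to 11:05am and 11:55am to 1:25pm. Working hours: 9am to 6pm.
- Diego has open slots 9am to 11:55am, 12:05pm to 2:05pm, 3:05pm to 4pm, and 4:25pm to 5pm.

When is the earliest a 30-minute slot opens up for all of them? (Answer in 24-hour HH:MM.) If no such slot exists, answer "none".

Wyatt free within 09:00–18:00: 09:00–10:40, 11:05–11:55, 13:25–18:00.
Nikolai ∩ Wyatt: 11:05–11:55, 14:45–18:00.
Nikolai ∩ Wyatt ∩ Diego: 11:05–11:55, 15:05–16:00, 16:25–17:00.
Windows ≥ 30 min: 11:05–11:55, 15:05–16:00, 16:25–17:00.
Earliest such window starts at 11:05.

11:05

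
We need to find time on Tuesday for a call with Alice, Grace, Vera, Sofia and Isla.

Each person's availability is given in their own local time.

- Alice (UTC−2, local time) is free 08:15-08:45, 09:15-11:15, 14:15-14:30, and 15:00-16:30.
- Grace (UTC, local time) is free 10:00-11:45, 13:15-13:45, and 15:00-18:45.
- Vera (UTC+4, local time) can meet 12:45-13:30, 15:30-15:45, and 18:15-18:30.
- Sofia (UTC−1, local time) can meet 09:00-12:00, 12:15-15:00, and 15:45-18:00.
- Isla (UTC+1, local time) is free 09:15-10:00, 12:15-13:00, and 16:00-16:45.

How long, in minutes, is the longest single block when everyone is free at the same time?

Alice → UTC: 10:15–10:45, 11:15–13:15, 16:15–16:30, 17:00–18:30.
Grace → UTC: 10:00–11:45, 13:15–13:45, 15:00–18:45.
Vera → UTC: 08:45–09:30, 11:30–11:45, 14:15–14:30.
Sofia → UTC: 10:00–13:00, 13:15–16:00, 16:45–19:00.
Isla → UTC: 08:15–09:00, 11:15–12:00, 15:00–15:45.
Alice ∩ Grace: 10:15–10:45, 11:15–11:45, 16:15–16:30, 17:00–18:30.
Alice ∩ Grace ∩ Vera: 11:30–11:45.
Alice ∩ Grace ∩ Vera ∩ Sofia: 11:30–11:45.
Alice ∩ Grace ∩ Vera ∩ Sofia ∩ Isla: 11:30–11:45.
Single common window of 15 minutes.

15 minutes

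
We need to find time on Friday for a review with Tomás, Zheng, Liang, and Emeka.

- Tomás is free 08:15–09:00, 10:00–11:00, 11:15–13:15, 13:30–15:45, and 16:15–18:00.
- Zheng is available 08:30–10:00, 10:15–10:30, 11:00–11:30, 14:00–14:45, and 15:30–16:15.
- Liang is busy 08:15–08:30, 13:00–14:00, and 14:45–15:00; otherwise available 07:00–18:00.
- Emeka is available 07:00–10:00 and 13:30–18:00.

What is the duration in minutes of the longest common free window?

45 minutes

Liang free within 07:00–18:00: 07:00–08:15, 08:30–13:00, 14:00–14:45, 15:00–18:00.
Tomás ∩ Zheng: 08:30–09:00, 10:15–10:30, 11:15–11:30, 14:00–14:45, 15:30–15:45.
Tomás ∩ Zheng ∩ Liang: 08:30–09:00, 10:15–10:30, 11:15–11:30, 14:00–14:45, 15:30–15:45.
Tomás ∩ Zheng ∩ Liang ∩ Emeka: 08:30–09:00, 14:00–14:45, 15:30–15:45.
Common window lengths: 30, 45, 15 min; longest is 45.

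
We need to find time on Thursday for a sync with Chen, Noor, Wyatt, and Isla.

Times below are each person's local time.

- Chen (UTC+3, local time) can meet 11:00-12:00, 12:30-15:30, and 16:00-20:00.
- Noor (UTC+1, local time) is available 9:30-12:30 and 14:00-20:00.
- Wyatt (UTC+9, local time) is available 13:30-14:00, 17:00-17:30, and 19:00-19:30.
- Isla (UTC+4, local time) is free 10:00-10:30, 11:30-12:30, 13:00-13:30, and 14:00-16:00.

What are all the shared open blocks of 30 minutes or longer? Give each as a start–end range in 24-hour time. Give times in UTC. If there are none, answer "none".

10:00–10:30

Chen → UTC: 08:00–09:00, 09:30–12:30, 13:00–17:00.
Noor → UTC: 08:30–11:30, 13:00–19:00.
Wyatt → UTC: 04:30–05:00, 08:00–08:30, 10:00–10:30.
Isla → UTC: 06:00–06:30, 07:30–08:30, 09:00–09:30, 10:00–12:00.
Chen ∩ Noor: 08:30–09:00, 09:30–11:30, 13:00–17:00.
Chen ∩ Noor ∩ Wyatt: 10:00–10:30.
Chen ∩ Noor ∩ Wyatt ∩ Isla: 10:00–10:30.
Windows ≥ 30 min: 10:00–10:30.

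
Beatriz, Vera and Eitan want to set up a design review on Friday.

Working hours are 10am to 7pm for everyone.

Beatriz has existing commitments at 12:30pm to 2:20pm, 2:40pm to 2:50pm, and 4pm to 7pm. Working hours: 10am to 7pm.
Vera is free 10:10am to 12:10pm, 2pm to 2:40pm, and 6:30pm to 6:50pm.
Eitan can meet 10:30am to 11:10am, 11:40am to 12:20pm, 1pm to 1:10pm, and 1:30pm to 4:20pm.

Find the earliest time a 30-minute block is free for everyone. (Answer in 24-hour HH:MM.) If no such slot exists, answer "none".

Beatriz free within 10:00–19:00: 10:00–12:30, 14:20–14:40, 14:50–16:00.
Beatriz ∩ Vera: 10:10–12:10, 14:20–14:40.
Beatriz ∩ Vera ∩ Eitan: 10:30–11:10, 11:40–12:10, 14:20–14:40.
Windows ≥ 30 min: 10:30–11:10, 11:40–12:10.
Earliest such window starts at 10:30.

10:30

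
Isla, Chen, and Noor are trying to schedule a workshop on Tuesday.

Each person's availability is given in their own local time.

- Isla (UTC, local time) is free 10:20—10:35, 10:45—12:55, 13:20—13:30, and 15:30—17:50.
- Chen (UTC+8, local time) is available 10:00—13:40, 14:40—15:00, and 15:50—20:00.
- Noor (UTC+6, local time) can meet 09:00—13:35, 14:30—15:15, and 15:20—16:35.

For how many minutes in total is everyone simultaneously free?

15 minutes

Isla → UTC: 10:20–10:35, 10:45–12:55, 13:20–13:30, 15:30–17:50.
Chen → UTC: 02:00–05:40, 06:40–07:00, 07:50–12:00.
Noor → UTC: 03:00–07:35, 08:30–09:15, 09:20–10:35.
Isla ∩ Chen: 10:20–10:35, 10:45–12:00.
Isla ∩ Chen ∩ Noor: 10:20–10:35.
Total common minutes: 15.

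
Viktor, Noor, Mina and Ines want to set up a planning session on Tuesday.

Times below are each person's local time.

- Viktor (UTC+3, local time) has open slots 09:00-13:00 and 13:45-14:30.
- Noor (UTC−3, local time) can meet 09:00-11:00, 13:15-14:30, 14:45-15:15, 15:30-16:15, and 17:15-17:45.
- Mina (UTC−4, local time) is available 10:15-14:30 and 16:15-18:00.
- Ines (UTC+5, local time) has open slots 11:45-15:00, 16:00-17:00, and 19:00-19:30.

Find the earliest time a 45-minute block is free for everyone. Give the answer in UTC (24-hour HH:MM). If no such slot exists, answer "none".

Viktor → UTC: 06:00–10:00, 10:45–11:30.
Noor → UTC: 12:00–14:00, 16:15–17:30, 17:45–18:15, 18:30–19:15, 20:15–20:45.
Mina → UTC: 14:15–18:30, 20:15–22:00.
Ines → UTC: 06:45–10:00, 11:00–12:00, 14:00–14:30.
Viktor ∩ Noor: (none).
Viktor ∩ Noor ∩ Mina: (none).
Viktor ∩ Noor ∩ Mina ∩ Ines: (none).
Windows ≥ 45 min: (none).

none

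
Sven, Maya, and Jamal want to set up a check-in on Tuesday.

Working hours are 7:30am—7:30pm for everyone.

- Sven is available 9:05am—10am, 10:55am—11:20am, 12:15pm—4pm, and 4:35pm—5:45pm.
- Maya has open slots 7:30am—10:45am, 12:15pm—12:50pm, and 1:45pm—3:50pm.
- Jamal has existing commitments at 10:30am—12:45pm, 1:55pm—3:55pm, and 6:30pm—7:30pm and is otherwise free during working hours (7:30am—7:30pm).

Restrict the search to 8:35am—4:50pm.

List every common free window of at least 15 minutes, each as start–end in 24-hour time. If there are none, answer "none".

Jamal free within 07:30–19:30: 07:30–10:30, 12:45–13:55, 15:55–18:30.
Sven ∩ Maya: 09:05–10:00, 12:15–12:50, 13:45–15:50.
Sven ∩ Maya ∩ Jamal: 09:05–10:00, 12:45–12:50, 13:45–13:55.
Restricted to 08:35–16:50: 09:05–10:00, 12:45–12:50, 13:45–13:55.
Windows ≥ 15 min: 09:05–10:00.

09:05–10:00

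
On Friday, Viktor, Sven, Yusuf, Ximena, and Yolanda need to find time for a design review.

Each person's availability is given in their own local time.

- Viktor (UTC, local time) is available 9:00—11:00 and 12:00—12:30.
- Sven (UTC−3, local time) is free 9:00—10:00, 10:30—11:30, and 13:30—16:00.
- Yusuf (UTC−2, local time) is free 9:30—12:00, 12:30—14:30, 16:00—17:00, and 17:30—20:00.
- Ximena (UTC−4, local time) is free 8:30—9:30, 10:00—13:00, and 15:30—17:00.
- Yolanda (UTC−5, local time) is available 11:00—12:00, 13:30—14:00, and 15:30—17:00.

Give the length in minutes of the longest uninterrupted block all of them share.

0 minutes

Viktor → UTC: 09:00–11:00, 12:00–12:30.
Sven → UTC: 12:00–13:00, 13:30–14:30, 16:30–19:00.
Yusuf → UTC: 11:30–14:00, 14:30–16:30, 18:00–19:00, 19:30–22:00.
Ximena → UTC: 12:30–13:30, 14:00–17:00, 19:30–21:00.
Yolanda → UTC: 16:00–17:00, 18:30–19:00, 20:30–22:00.
Viktor ∩ Sven: 12:00–12:30.
Viktor ∩ Sven ∩ Yusuf: 12:00–12:30.
Viktor ∩ Sven ∩ Yusuf ∩ Ximena: (none).
Viktor ∩ Sven ∩ Yusuf ∩ Ximena ∩ Yolanda: (none).
No common window.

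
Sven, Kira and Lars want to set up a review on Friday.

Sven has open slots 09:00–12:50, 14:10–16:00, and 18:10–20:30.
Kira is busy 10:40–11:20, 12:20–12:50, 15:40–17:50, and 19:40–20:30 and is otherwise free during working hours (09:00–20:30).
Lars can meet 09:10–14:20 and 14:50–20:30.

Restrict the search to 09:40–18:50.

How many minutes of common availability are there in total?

220 minutes

Kira free within 09:00–20:30: 09:00–10:40, 11:20–12:20, 12:50–15:40, 17:50–19:40.
Sven ∩ Kira: 09:00–10:40, 11:20–12:20, 14:10–15:40, 18:10–19:40.
Sven ∩ Kira ∩ Lars: 09:10–10:40, 11:20–12:20, 14:10–14:20, 14:50–15:40, 18:10–19:40.
Restricted to 09:40–18:50: 09:40–10:40, 11:20–12:20, 14:10–14:20, 14:50–15:40, 18:10–18:50.
Total common minutes: 60 + 60 + 10 + 50 + 40 = 220.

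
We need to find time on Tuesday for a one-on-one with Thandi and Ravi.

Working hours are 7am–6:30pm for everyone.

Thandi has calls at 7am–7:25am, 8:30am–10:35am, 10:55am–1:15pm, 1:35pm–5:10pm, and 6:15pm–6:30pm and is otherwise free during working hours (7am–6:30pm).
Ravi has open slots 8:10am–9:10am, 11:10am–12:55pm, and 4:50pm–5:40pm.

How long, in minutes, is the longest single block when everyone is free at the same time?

Thandi free within 07:00–18:30: 07:25–08:30, 10:35–10:55, 13:15–13:35, 17:10–18:15.
Thandi ∩ Ravi: 08:10–08:30, 17:10–17:40.
Common window lengths: 20, 30 min; longest is 30.

30 minutes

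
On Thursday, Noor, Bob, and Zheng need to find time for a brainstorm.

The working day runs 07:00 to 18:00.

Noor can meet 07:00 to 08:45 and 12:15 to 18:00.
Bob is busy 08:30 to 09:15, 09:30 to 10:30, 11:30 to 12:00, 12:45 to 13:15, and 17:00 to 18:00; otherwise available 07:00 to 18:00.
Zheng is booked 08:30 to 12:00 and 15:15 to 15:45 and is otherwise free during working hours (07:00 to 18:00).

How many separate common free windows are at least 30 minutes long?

4

Bob free within 07:00–18:00: 07:00–08:30, 09:15–09:30, 10:30–11:30, 12:00–12:45, 13:15–17:00.
Zheng free within 07:00–18:00: 07:00–08:30, 12:00–15:15, 15:45–18:00.
Noor ∩ Bob: 07:00–08:30, 12:15–12:45, 13:15–17:00.
Noor ∩ Bob ∩ Zheng: 07:00–08:30, 12:15–12:45, 13:15–15:15, 15:45–17:00.
Windows ≥ 30 min: 07:00–08:30, 12:15–12:45, 13:15–15:15, 15:45–17:00.
That's 4 windows.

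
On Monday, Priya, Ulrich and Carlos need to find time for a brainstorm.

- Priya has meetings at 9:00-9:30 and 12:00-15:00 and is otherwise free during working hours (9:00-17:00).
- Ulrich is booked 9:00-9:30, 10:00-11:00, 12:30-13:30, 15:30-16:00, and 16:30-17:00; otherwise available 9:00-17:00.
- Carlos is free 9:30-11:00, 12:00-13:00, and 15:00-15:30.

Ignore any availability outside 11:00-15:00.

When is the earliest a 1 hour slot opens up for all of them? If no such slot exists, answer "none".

Priya free within 09:00–17:00: 09:30–12:00, 15:00–17:00.
Ulrich free within 09:00–17:00: 09:30–10:00, 11:00–12:30, 13:30–15:30, 16:00–16:30.
Priya ∩ Ulrich: 09:30–10:00, 11:00–12:00, 15:00–15:30, 16:00–16:30.
Priya ∩ Ulrich ∩ Carlos: 09:30–10:00, 15:00–15:30.
Restricted to 11:00–15:00: (none).
Windows ≥ 60 min: (none).

none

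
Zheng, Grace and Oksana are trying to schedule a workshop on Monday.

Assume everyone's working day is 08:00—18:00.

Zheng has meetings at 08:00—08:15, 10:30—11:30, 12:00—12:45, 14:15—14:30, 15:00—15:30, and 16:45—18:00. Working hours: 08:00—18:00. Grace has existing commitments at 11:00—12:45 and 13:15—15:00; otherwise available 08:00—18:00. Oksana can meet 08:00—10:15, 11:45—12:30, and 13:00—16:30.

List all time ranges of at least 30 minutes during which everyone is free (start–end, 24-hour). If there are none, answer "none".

08:15–10:15, 15:30–16:30

Zheng free within 08:00–18:00: 08:15–10:30, 11:30–12:00, 12:45–14:15, 14:30–15:00, 15:30–16:45.
Grace free within 08:00–18:00: 08:00–11:00, 12:45–13:15, 15:00–18:00.
Zheng ∩ Grace: 08:15–10:30, 12:45–13:15, 15:30–16:45.
Zheng ∩ Grace ∩ Oksana: 08:15–10:15, 13:00–13:15, 15:30–16:30.
Windows ≥ 30 min: 08:15–10:15, 15:30–16:30.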